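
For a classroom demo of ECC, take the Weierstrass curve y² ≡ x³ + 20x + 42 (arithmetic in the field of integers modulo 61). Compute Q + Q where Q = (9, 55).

tangent at (9, 55): λ = (3·9² + 20)/(2·55) ≡ 19/49. 49⁻¹ ≡ 5 (mod 61), so λ ≡ 19·5 ≡ 34.
  x = λ² - 9 - 9 = 1156 - 18 ≡ 40; y = λ·(9 - 40) - 55 ≡ 50. → (40, 50)

(40, 50)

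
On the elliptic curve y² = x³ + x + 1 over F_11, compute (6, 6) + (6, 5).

The two points share x = 6 and their y-coordinates satisfy 6 + 5 ≡ 0 (mod 11), so they are inverses. Their sum is O.

O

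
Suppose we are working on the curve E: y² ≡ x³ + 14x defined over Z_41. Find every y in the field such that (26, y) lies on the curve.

8, 33

x³ + 14x + 0 = 17940 ≡ 23 (mod 41).
Square roots of 23 mod 41: 8 and 33 (since 8² = 64 ≡ 23).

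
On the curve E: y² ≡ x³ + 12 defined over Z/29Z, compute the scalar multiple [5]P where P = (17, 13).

O

Repeated addition: build up to 5P.
2P: tangent at (17, 13): λ = (3·17² + 0)/(2·13) ≡ 26/26. 26⁻¹ ≡ 19 (mod 29), so λ ≡ 26·19 ≡ 1.
  x = λ² - 17 - 17 = 1 - 34 ≡ 25; y = λ·(17 - 25) - 13 ≡ 8. → (25, 8)
3P: (25, 8) + (17, 13). λ = (13 - 8)/(17 - 25) ≡ 5/21 mod 29. 21⁻¹ ≡ 18 (mod 29), so λ ≡ 3.
  x = λ² - 25 - 17 = 9 - 42 ≡ 25; y = λ·(25 - 25) - 8 ≡ 21. → (25, 21)
4P: (25, 21) + (17, 13). λ = (13 - 21)/(17 - 25) ≡ 21/21 mod 29. 21⁻¹ ≡ 18 (mod 29) since 21·18 = 378 ≡ 1, so λ ≡ 1.
  x = λ² - 25 - 17 = 1 - 42 ≡ 17; y = λ·(25 - 17) - 21 ≡ 16. → (17, 16)
5P: (17, 16) + (17, 13): same x and y₁ ≡ -y₂, so the sum is ∞.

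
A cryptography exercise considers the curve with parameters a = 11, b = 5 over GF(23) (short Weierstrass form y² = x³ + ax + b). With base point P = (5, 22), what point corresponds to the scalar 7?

Double-and-add on 7 = (111)₂. Start with P = (5, 22) for the leading 1-bit.
double: tangent at (5, 22): λ = (3·5² + 11)/(2·22) ≡ 17/21. 21⁻¹ ≡ 11 (mod 23), so λ ≡ 17·11 ≡ 3.
  x = λ² - 5 - 5 = 9 - 10 ≡ 22; y = λ·(5 - 22) - 22 ≡ 19. → (22, 19)
add P: (22, 19) + (5, 22). λ = (22 - 19)/(5 - 22) ≡ 3/6 mod 23. 6⁻¹ ≡ 4 (mod 23) since 6·4 = 24 ≡ 1, so λ ≡ 12.
  x = λ² - 22 - 5 = 144 - 27 ≡ 2; y = λ·(22 - 2) - 19 ≡ 14. → (2, 14)
double: tangent at (2, 14): λ = (3·2² + 11)/(2·14) ≡ 0/5. 5⁻¹ ≡ 14 (mod 23) since 5·14 = 70 ≡ 1, so λ ≡ 0·14 ≡ 0.
  x = λ² - 2 - 2 = 0 - 4 ≡ 19; y = λ·(2 - 19) - 14 ≡ 9. → (19, 9)
add P: (19, 9) + (5, 22). λ = (22 - 9)/(5 - 19) ≡ 13/9 mod 23. 9⁻¹ ≡ 18 (mod 23) since 9·18 = 162 ≡ 1, so λ ≡ 4.
  x = λ² - 19 - 5 = 16 - 24 ≡ 15; y = λ·(19 - 15) - 9 ≡ 7. → (15, 7)

(15, 7)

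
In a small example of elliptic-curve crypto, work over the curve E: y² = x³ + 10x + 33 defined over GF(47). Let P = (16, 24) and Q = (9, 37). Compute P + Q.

(36, 40)

(16, 24) + (9, 37). λ = (37 - 24)/(9 - 16) ≡ 13/40 mod 47. 40⁻¹ ≡ 20 (mod 47), so λ ≡ 25.
  x = λ² - 16 - 9 = 625 - 25 ≡ 36; y = λ·(16 - 36) - 24 ≡ 40. → (36, 40)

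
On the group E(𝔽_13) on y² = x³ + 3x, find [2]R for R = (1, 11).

(10, 9)

tangent at (1, 11): λ = (3·1² + 3)/(2·11) ≡ 6/9. 9⁻¹ ≡ 3 (mod 13) since 9·3 = 27 ≡ 1, so λ ≡ 6·3 ≡ 5.
  x = λ² - 1 - 1 = 25 - 2 ≡ 10; y = λ·(1 - 10) - 11 ≡ 9. → (10, 9)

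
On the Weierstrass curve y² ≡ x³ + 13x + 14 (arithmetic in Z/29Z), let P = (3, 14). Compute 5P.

Double-and-add on 5 = (101)₂. Start with P = (3, 14) for the leading 1-bit.
double: tangent at (3, 14): λ = (3·3² + 13)/(2·14) ≡ 11/28. 28⁻¹ ≡ 28 (mod 29), so λ ≡ 11·28 ≡ 18.
  x = λ² - 3 - 3 = 324 - 6 ≡ 28; y = λ·(3 - 28) - 14 ≡ 0. → (28, 0)
double: (28, 0) + (28, 0): same x and y₁ ≡ -y₂, so the sum is O.
add P: O + (3, 14) = (3, 14) (identity).

(3, 14)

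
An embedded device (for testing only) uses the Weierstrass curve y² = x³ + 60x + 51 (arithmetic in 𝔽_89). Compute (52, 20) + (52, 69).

O

The two points share x = 52 and their y-coordinates satisfy 20 + 69 ≡ 0 (mod 89), so they are inverses. Their sum is 𝒪.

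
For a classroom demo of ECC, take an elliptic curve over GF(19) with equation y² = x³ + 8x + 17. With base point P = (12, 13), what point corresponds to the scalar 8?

(5, 12)

Double-and-add on 8 = (1000)₂. Start with P = (12, 13) for the leading 1-bit.
double: tangent at (12, 13): λ = (3·12² + 8)/(2·13) ≡ 3/7. 7⁻¹ ≡ 11 (mod 19) since 7·11 = 77 ≡ 1, so λ ≡ 3·11 ≡ 14.
  x = λ² - 12 - 12 = 196 - 24 ≡ 1; y = λ·(12 - 1) - 13 ≡ 8. → (1, 8)
double: tangent at (1, 8): λ = (3·1² + 8)/(2·8) ≡ 11/16. 16⁻¹ ≡ 6 (mod 19) since 16·6 = 96 ≡ 1, so λ ≡ 11·6 ≡ 9.
  x = λ² - 1 - 1 = 81 - 2 ≡ 3; y = λ·(1 - 3) - 8 ≡ 12. → (3, 12)
double: tangent at (3, 12): λ = (3·3² + 8)/(2·12) ≡ 16/5. 5⁻¹ ≡ 4 (mod 19), so λ ≡ 16·4 ≡ 7.
  x = λ² - 3 - 3 = 49 - 6 ≡ 5; y = λ·(3 - 5) - 12 ≡ 12. → (5, 12)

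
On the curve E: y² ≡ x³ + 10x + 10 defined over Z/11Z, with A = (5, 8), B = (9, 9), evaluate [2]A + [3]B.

First 2A:
Repeated addition: build up to 2A.
2A: tangent at (5, 8): λ = (3·5² + 10)/(2·8) ≡ 8/5. 5⁻¹ ≡ 9 (mod 11) since 5·9 = 45 ≡ 1, so λ ≡ 8·9 ≡ 6.
  x = λ² - 5 - 5 = 36 - 10 ≡ 4; y = λ·(5 - 4) - 8 ≡ 9. → (4, 9)
2A = (4, 9).
Next 3B:
Repeated addition: build up to 3B.
2B: tangent at (9, 9): λ = (3·9² + 10)/(2·9) ≡ 0/7. 7⁻¹ ≡ 8 (mod 11) since 7·8 = 56 ≡ 1, so λ ≡ 0·8 ≡ 0.
  x = λ² - 9 - 9 = 0 - 18 ≡ 4; y = λ·(9 - 4) - 9 ≡ 2. → (4, 2)
3B: (4, 2) + (9, 9). λ = (9 - 2)/(9 - 4) ≡ 7/5 mod 11. 5⁻¹ ≡ 9 (mod 11) since 5·9 = 45 ≡ 1, so λ ≡ 8.
  x = λ² - 4 - 9 = 64 - 13 ≡ 7; y = λ·(4 - 7) - 2 ≡ 7. → (7, 7)
3B = (7, 7).
Finally 2A + 3B:
(4, 9) + (7, 7). λ = (7 - 9)/(7 - 4) ≡ 9/3 mod 11. 3⁻¹ ≡ 4 (mod 11), so λ ≡ 3.
  x = λ² - 4 - 7 = 9 - 11 ≡ 9; y = λ·(4 - 9) - 9 ≡ 9. → (9, 9)

(9, 9)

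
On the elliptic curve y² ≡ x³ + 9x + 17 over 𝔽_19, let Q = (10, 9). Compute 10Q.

Double-and-add on 10 = (1010)₂. Start with Q = (10, 9) for the leading 1-bit.
double: tangent at (10, 9): λ = (3·10² + 9)/(2·9) ≡ 5/18. 18⁻¹ ≡ 18 (mod 19), so λ ≡ 5·18 ≡ 14.
  x = λ² - 10 - 10 = 196 - 20 ≡ 5; y = λ·(10 - 5) - 9 ≡ 4. → (5, 4)
double: tangent at (5, 4): λ = (3·5² + 9)/(2·4) ≡ 8/8. 8⁻¹ ≡ 12 (mod 19) since 8·12 = 96 ≡ 1, so λ ≡ 8·12 ≡ 1.
  x = λ² - 5 - 5 = 1 - 10 ≡ 10; y = λ·(5 - 10) - 4 ≡ 10. → (10, 10)
add Q: (10, 10) + (10, 9): same x and y₁ ≡ -y₂, so the sum is 𝒪.
double: 𝒪 + 𝒪 = 𝒪 (identity).

O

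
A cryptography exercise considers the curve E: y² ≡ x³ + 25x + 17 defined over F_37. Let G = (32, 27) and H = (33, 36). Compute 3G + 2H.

First 3G:
Repeated addition: build up to 3G.
2G: tangent at (32, 27): λ = (3·32² + 25)/(2·27) ≡ 26/17. 17⁻¹ ≡ 24 (mod 37), so λ ≡ 26·24 ≡ 32.
  x = λ² - 32 - 32 = 1024 - 64 ≡ 35; y = λ·(32 - 35) - 27 ≡ 25. → (35, 25)
3G: (35, 25) + (32, 27). λ = (27 - 25)/(32 - 35) ≡ 2/34 mod 37. 34⁻¹ ≡ 12 (mod 37) since 34·12 = 408 ≡ 1, so λ ≡ 24.
  x = λ² - 35 - 32 = 576 - 67 ≡ 28; y = λ·(35 - 28) - 25 ≡ 32. → (28, 32)
3G = (28, 32).
Next 2H:
Repeated addition: build up to 2H.
2H: tangent at (33, 36): λ = (3·33² + 25)/(2·36) ≡ 36/35. 35⁻¹ ≡ 18 (mod 37), so λ ≡ 36·18 ≡ 19.
  x = λ² - 33 - 33 = 361 - 66 ≡ 36; y = λ·(33 - 36) - 36 ≡ 18. → (36, 18)
2H = (36, 18).
Finally 3G + 2H:
(28, 32) + (36, 18). λ = (18 - 32)/(36 - 28) ≡ 23/8 mod 37. 8⁻¹ ≡ 14 (mod 37), so λ ≡ 26.
  x = λ² - 28 - 36 = 676 - 64 ≡ 20; y = λ·(28 - 20) - 32 ≡ 28. → (20, 28)

(20, 28)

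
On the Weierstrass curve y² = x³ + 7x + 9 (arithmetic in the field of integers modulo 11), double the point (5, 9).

tangent at (5, 9): λ = (3·5² + 7)/(2·9) ≡ 5/7. 7⁻¹ ≡ 8 (mod 11) since 7·8 = 56 ≡ 1, so λ ≡ 5·8 ≡ 7.
  x = λ² - 5 - 5 = 49 - 10 ≡ 6; y = λ·(5 - 6) - 9 ≡ 6. → (6, 6)

(6, 6)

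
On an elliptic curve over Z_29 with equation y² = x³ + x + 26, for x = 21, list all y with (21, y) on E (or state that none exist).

x³ + 1x + 26 = 9308 ≡ 28 (mod 29).
Square roots of 28 mod 29: 12 and 17 (since 12² = 144 ≡ 28).

12, 17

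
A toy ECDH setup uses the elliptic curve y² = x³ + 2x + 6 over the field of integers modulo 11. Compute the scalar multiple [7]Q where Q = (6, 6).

Double-and-add on 7 = (111)₂. Start with Q = (6, 6) for the leading 1-bit.
double: tangent at (6, 6): λ = (3·6² + 2)/(2·6) ≡ 0/1. 1⁻¹ ≡ 1 (mod 11), so λ ≡ 0·1 ≡ 0.
  x = λ² - 6 - 6 = 0 - 12 ≡ 10; y = λ·(6 - 10) - 6 ≡ 5. → (10, 5)
add Q: (10, 5) + (6, 6). λ = (6 - 5)/(6 - 10) ≡ 1/7 mod 11. 7⁻¹ ≡ 8 (mod 11), so λ ≡ 8.
  x = λ² - 10 - 6 = 64 - 16 ≡ 4; y = λ·(10 - 4) - 5 ≡ 10. → (4, 10)
double: tangent at (4, 10): λ = (3·4² + 2)/(2·10) ≡ 6/9. 9⁻¹ ≡ 5 (mod 11), so λ ≡ 6·5 ≡ 8.
  x = λ² - 4 - 4 = 64 - 8 ≡ 1; y = λ·(4 - 1) - 10 ≡ 3. → (1, 3)
add Q: (1, 3) + (6, 6). λ = (6 - 3)/(6 - 1) ≡ 3/5 mod 11. 5⁻¹ ≡ 9 (mod 11), so λ ≡ 5.
  x = λ² - 1 - 6 = 25 - 7 ≡ 7; y = λ·(1 - 7) - 3 ≡ 0. → (7, 0)

(7, 0)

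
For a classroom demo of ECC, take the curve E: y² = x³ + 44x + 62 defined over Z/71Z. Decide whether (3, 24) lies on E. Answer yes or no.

y² = 24² ≡ 8; x³ + 44x + 62 = 221 ≡ 8 (mod 71). 8 = 8.

yes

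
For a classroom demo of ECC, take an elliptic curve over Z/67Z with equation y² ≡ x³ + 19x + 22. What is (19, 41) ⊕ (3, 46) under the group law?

(15, 8)

(19, 41) + (3, 46). λ = (46 - 41)/(3 - 19) ≡ 5/51 mod 67. 51⁻¹ ≡ 46 (mod 67), so λ ≡ 29.
  x = λ² - 19 - 3 = 841 - 22 ≡ 15; y = λ·(19 - 15) - 41 ≡ 8. → (15, 8)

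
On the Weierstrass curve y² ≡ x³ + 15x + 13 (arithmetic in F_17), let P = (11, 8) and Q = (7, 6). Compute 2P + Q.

(7, 11)

First 2P:
Repeated addition: build up to 2P.
2P: tangent at (11, 8): λ = (3·11² + 15)/(2·8) ≡ 4/16. 16⁻¹ ≡ 16 (mod 17) since 16·16 = 256 ≡ 1, so λ ≡ 4·16 ≡ 13.
  x = λ² - 11 - 11 = 169 - 22 ≡ 11; y = λ·(11 - 11) - 8 ≡ 9. → (11, 9)
2P = (11, 9).
Finally 2P + Q:
(11, 9) + (7, 6). λ = (6 - 9)/(7 - 11) ≡ 14/13 mod 17. 13⁻¹ ≡ 4 (mod 17), so λ ≡ 5.
  x = λ² - 11 - 7 = 25 - 18 ≡ 7; y = λ·(11 - 7) - 9 ≡ 11. → (7, 11)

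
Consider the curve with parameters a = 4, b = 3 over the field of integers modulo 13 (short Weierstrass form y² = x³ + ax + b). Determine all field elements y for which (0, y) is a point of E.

x³ + 4x + 3 = 3 ≡ 3 (mod 13).
Square roots of 3 mod 13: 4 and 9 (since 4² = 16 ≡ 3).

4, 9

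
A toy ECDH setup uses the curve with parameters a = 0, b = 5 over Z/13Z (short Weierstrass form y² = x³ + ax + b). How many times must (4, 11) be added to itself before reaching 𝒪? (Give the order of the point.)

2P: tangent at (4, 11): λ = (3·4² + 0)/(2·11) ≡ 9/9. 9⁻¹ ≡ 3 (mod 13), so λ ≡ 9·3 ≡ 1.
  x = λ² - 4 - 4 = 1 - 8 ≡ 6; y = λ·(4 - 6) - 11 ≡ 0. → (6, 0)
3P: (6, 0) + (4, 11). λ = (11 - 0)/(4 - 6) ≡ 11/11 mod 13. 11⁻¹ ≡ 6 (mod 13), so λ ≡ 1.
  x = λ² - 6 - 4 = 1 - 10 ≡ 4; y = λ·(6 - 4) - 0 ≡ 2. → (4, 2)
4P: (4, 2) + (4, 11): same x and y₁ ≡ -y₂, so the sum is 𝒪.
4P = 𝒪, so the order is 4.

4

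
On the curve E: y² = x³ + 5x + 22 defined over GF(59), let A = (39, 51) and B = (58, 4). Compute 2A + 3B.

First 2A:
Repeated addition: build up to 2A.
2A: tangent at (39, 51): λ = (3·39² + 5)/(2·51) ≡ 25/43. 43⁻¹ ≡ 11 (mod 59), so λ ≡ 25·11 ≡ 39.
  x = λ² - 39 - 39 = 1521 - 78 ≡ 27; y = λ·(39 - 27) - 51 ≡ 4. → (27, 4)
2A = (27, 4).
Next 3B:
Repeated addition: build up to 3B.
2B: tangent at (58, 4): λ = (3·58² + 5)/(2·4) ≡ 8/8. 8⁻¹ ≡ 37 (mod 59), so λ ≡ 8·37 ≡ 1.
  x = λ² - 58 - 58 = 1 - 116 ≡ 3; y = λ·(58 - 3) - 4 ≡ 51. → (3, 51)
3B: (3, 51) + (58, 4). λ = (4 - 51)/(58 - 3) ≡ 12/55 mod 59. 55⁻¹ ≡ 44 (mod 59), so λ ≡ 56.
  x = λ² - 3 - 58 = 3136 - 61 ≡ 7; y = λ·(3 - 7) - 51 ≡ 20. → (7, 20)
3B = (7, 20).
Finally 2A + 3B:
(27, 4) + (7, 20). λ = (20 - 4)/(7 - 27) ≡ 16/39 mod 59. 39⁻¹ ≡ 56 (mod 59), so λ ≡ 11.
  x = λ² - 27 - 7 = 121 - 34 ≡ 28; y = λ·(27 - 28) - 4 ≡ 44. → (28, 44)

(28, 44)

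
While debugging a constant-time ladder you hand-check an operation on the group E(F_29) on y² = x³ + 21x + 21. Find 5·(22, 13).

Write P = (22, 13).
Double-and-add on 5 = (101)₂. Start with P = (22, 13) for the leading 1-bit.
double: tangent at (22, 13): λ = (3·22² + 21)/(2·13) ≡ 23/26. 26⁻¹ ≡ 19 (mod 29) since 26·19 = 494 ≡ 1, so λ ≡ 23·19 ≡ 2.
  x = λ² - 22 - 22 = 4 - 44 ≡ 18; y = λ·(22 - 18) - 13 ≡ 24. → (18, 24)
double: tangent at (18, 24): λ = (3·18² + 21)/(2·24) ≡ 7/19. 19⁻¹ ≡ 26 (mod 29), so λ ≡ 7·26 ≡ 8.
  x = λ² - 18 - 18 = 64 - 36 ≡ 28; y = λ·(18 - 28) - 24 ≡ 12. → (28, 12)
add P: (28, 12) + (22, 13). λ = (13 - 12)/(22 - 28) ≡ 1/23 mod 29. 23⁻¹ ≡ 24 (mod 29) since 23·24 = 552 ≡ 1, so λ ≡ 24.
  x = λ² - 28 - 22 = 576 - 50 ≡ 4; y = λ·(28 - 4) - 12 ≡ 13. → (4, 13)

(4, 13)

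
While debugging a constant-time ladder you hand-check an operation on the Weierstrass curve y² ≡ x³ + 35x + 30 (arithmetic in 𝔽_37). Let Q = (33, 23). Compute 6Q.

(6, 30)

Double-and-add on 6 = (110)₂. Start with Q = (33, 23) for the leading 1-bit.
double: tangent at (33, 23): λ = (3·33² + 35)/(2·23) ≡ 9/9. 9⁻¹ ≡ 33 (mod 37), so λ ≡ 9·33 ≡ 1.
  x = λ² - 33 - 33 = 1 - 66 ≡ 9; y = λ·(33 - 9) - 23 ≡ 1. → (9, 1)
add Q: (9, 1) + (33, 23). λ = (23 - 1)/(33 - 9) ≡ 22/24 mod 37. 24⁻¹ ≡ 17 (mod 37) since 24·17 = 408 ≡ 1, so λ ≡ 4.
  x = λ² - 9 - 33 = 16 - 42 ≡ 11; y = λ·(9 - 11) - 1 ≡ 28. → (11, 28)
double: tangent at (11, 28): λ = (3·11² + 35)/(2·28) ≡ 28/19. 19⁻¹ ≡ 2 (mod 37) since 19·2 = 38 ≡ 1, so λ ≡ 28·2 ≡ 19.
  x = λ² - 11 - 11 = 361 - 22 ≡ 6; y = λ·(11 - 6) - 28 ≡ 30. → (6, 30)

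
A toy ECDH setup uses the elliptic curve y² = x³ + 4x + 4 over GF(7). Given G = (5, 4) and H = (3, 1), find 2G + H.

First 2G:
Repeated addition: build up to 2G.
2G: tangent at (5, 4): λ = (3·5² + 4)/(2·4) ≡ 2/1. 1⁻¹ ≡ 1 (mod 7), so λ ≡ 2·1 ≡ 2.
  x = λ² - 5 - 5 = 4 - 10 ≡ 1; y = λ·(5 - 1) - 4 ≡ 4. → (1, 4)
2G = (1, 4).
Finally 2G + H:
(1, 4) + (3, 1). λ = (1 - 4)/(3 - 1) ≡ 4/2 mod 7. 2⁻¹ ≡ 4 (mod 7) since 2·4 = 8 ≡ 1, so λ ≡ 2.
  x = λ² - 1 - 3 = 4 - 4 ≡ 0; y = λ·(1 - 0) - 4 ≡ 5. → (0, 5)

(0, 5)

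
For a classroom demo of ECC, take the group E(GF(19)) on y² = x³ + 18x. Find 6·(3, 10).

Write P = (3, 10).
Double-and-add on 6 = (110)₂. Start with P = (3, 10) for the leading 1-bit.
double: tangent at (3, 10): λ = (3·3² + 18)/(2·10) ≡ 7/1. 1⁻¹ ≡ 1 (mod 19) since 1·1 = 1 ≡ 1, so λ ≡ 7·1 ≡ 7.
  x = λ² - 3 - 3 = 49 - 6 ≡ 5; y = λ·(3 - 5) - 10 ≡ 14. → (5, 14)
add P: (5, 14) + (3, 10). λ = (10 - 14)/(3 - 5) ≡ 15/17 mod 19. 17⁻¹ ≡ 9 (mod 19), so λ ≡ 2.
  x = λ² - 5 - 3 = 4 - 8 ≡ 15; y = λ·(5 - 15) - 14 ≡ 4. → (15, 4)
double: tangent at (15, 4): λ = (3·15² + 18)/(2·4) ≡ 9/8. 8⁻¹ ≡ 12 (mod 19), so λ ≡ 9·12 ≡ 13.
  x = λ² - 15 - 15 = 169 - 30 ≡ 6; y = λ·(15 - 6) - 4 ≡ 18. → (6, 18)

(6, 18)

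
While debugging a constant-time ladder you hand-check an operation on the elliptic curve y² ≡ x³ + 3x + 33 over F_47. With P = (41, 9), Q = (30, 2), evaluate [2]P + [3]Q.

First 2P:
Repeated addition: build up to 2P.
2P: tangent at (41, 9): λ = (3·41² + 3)/(2·9) ≡ 17/18. 18⁻¹ ≡ 34 (mod 47) since 18·34 = 612 ≡ 1, so λ ≡ 17·34 ≡ 14.
  x = λ² - 41 - 41 = 196 - 82 ≡ 20; y = λ·(41 - 20) - 9 ≡ 3. → (20, 3)
2P = (20, 3).
Next 3Q:
Repeated addition: build up to 3Q.
2Q: tangent at (30, 2): λ = (3·30² + 3)/(2·2) ≡ 24/4. 4⁻¹ ≡ 12 (mod 47), so λ ≡ 24·12 ≡ 6.
  x = λ² - 30 - 30 = 36 - 60 ≡ 23; y = λ·(30 - 23) - 2 ≡ 40. → (23, 40)
3Q: (23, 40) + (30, 2). λ = (2 - 40)/(30 - 23) ≡ 9/7 mod 47. 7⁻¹ ≡ 27 (mod 47) since 7·27 = 189 ≡ 1, so λ ≡ 8.
  x = λ² - 23 - 30 = 64 - 53 ≡ 11; y = λ·(23 - 11) - 40 ≡ 9. → (11, 9)
3Q = (11, 9).
Finally 2P + 3Q:
(20, 3) + (11, 9). λ = (9 - 3)/(11 - 20) ≡ 6/38 mod 47. 38⁻¹ ≡ 26 (mod 47), so λ ≡ 15.
  x = λ² - 20 - 11 = 225 - 31 ≡ 6; y = λ·(20 - 6) - 3 ≡ 19. → (6, 19)

(6, 19)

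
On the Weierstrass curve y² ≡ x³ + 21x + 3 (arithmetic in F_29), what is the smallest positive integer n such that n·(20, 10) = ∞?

9

2P: tangent at (20, 10): λ = (3·20² + 21)/(2·10) ≡ 3/20. 20⁻¹ ≡ 16 (mod 29) since 20·16 = 320 ≡ 1, so λ ≡ 3·16 ≡ 19.
  x = λ² - 20 - 20 = 361 - 40 ≡ 2; y = λ·(20 - 2) - 10 ≡ 13. → (2, 13)
3P: (2, 13) + (20, 10). λ = (10 - 13)/(20 - 2) ≡ 26/18 mod 29. 18⁻¹ ≡ 21 (mod 29) since 18·21 = 378 ≡ 1, so λ ≡ 24.
  x = λ² - 2 - 20 = 576 - 22 ≡ 3; y = λ·(2 - 3) - 13 ≡ 21. → (3, 21)
4P: (3, 21) + (20, 10). λ = (10 - 21)/(20 - 3) ≡ 18/17 mod 29. 17⁻¹ ≡ 12 (mod 29), so λ ≡ 13.
  x = λ² - 3 - 20 = 169 - 23 ≡ 1; y = λ·(3 - 1) - 21 ≡ 5. → (1, 5)
5P: (1, 5) + (20, 10). λ = (10 - 5)/(20 - 1) ≡ 5/19 mod 29. 19⁻¹ ≡ 26 (mod 29), so λ ≡ 14.
  x = λ² - 1 - 20 = 196 - 21 ≡ 1; y = λ·(1 - 1) - 5 ≡ 24. → (1, 24)
6P: (1, 24) + (20, 10). λ = (10 - 24)/(20 - 1) ≡ 15/19 mod 29. 19⁻¹ ≡ 26 (mod 29), so λ ≡ 13.
  x = λ² - 1 - 20 = 169 - 21 ≡ 3; y = λ·(1 - 3) - 24 ≡ 8. → (3, 8)
7P: (3, 8) + (20, 10). λ = (10 - 8)/(20 - 3) ≡ 2/17 mod 29. 17⁻¹ ≡ 12 (mod 29) since 17·12 = 204 ≡ 1, so λ ≡ 24.
  x = λ² - 3 - 20 = 576 - 23 ≡ 2; y = λ·(3 - 2) - 8 ≡ 16. → (2, 16)
8P: (2, 16) + (20, 10). λ = (10 - 16)/(20 - 2) ≡ 23/18 mod 29. 18⁻¹ ≡ 21 (mod 29), so λ ≡ 19.
  x = λ² - 2 - 20 = 361 - 22 ≡ 20; y = λ·(2 - 20) - 16 ≡ 19. → (20, 19)
9P: (20, 19) + (20, 10): same x and y₁ ≡ -y₂, so the sum is ∞.
9P = ∞, so the order is 9.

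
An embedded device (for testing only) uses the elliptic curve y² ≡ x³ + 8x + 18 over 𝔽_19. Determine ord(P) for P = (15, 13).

3

2P: tangent at (15, 13): λ = (3·15² + 8)/(2·13) ≡ 18/7. 7⁻¹ ≡ 11 (mod 19) since 7·11 = 77 ≡ 1, so λ ≡ 18·11 ≡ 8.
  x = λ² - 15 - 15 = 64 - 30 ≡ 15; y = λ·(15 - 15) - 13 ≡ 6. → (15, 6)
3P: (15, 6) + (15, 13): same x and y₁ ≡ -y₂, so the sum is the point at infinity.
3P = the point at infinity, so the order is 3.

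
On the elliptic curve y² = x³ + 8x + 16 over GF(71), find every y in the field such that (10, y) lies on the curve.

x³ + 8x + 16 = 1096 ≡ 31 (mod 71).
31 is a non-residue mod 71; no y exists.

none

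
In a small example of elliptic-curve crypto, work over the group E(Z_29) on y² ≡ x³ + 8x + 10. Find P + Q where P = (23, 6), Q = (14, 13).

(23, 6) + (14, 13). λ = (13 - 6)/(14 - 23) ≡ 7/20 mod 29. 20⁻¹ ≡ 16 (mod 29) since 20·16 = 320 ≡ 1, so λ ≡ 25.
  x = λ² - 23 - 14 = 625 - 37 ≡ 8; y = λ·(23 - 8) - 6 ≡ 21. → (8, 21)

(8, 21)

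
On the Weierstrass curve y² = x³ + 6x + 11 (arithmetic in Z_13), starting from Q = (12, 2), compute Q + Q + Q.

(11, 11)

Repeated addition: build up to 3Q.
2Q: tangent at (12, 2): λ = (3·12² + 6)/(2·2) ≡ 9/4. 4⁻¹ ≡ 10 (mod 13), so λ ≡ 9·10 ≡ 12.
  x = λ² - 12 - 12 = 144 - 24 ≡ 3; y = λ·(12 - 3) - 2 ≡ 2. → (3, 2)
3Q: (3, 2) + (12, 2). λ = (2 - 2)/(12 - 3) ≡ 0/9 mod 13. 9⁻¹ ≡ 3 (mod 13) since 9·3 = 27 ≡ 1, so λ ≡ 0.
  x = λ² - 3 - 12 = 0 - 15 ≡ 11; y = λ·(3 - 11) - 2 ≡ 11. → (11, 11)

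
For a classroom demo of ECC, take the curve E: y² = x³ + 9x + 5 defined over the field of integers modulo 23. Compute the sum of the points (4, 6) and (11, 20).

(4, 6) + (11, 20). λ = (20 - 6)/(11 - 4) ≡ 14/7 mod 23. 7⁻¹ ≡ 10 (mod 23), so λ ≡ 2.
  x = λ² - 4 - 11 = 4 - 15 ≡ 12; y = λ·(4 - 12) - 6 ≡ 1. → (12, 1)

(12, 1)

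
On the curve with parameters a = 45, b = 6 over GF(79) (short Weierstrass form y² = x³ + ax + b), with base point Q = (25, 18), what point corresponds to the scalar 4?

(34, 47)

Double-and-add on 4 = (100)₂. Start with Q = (25, 18) for the leading 1-bit.
double: tangent at (25, 18): λ = (3·25² + 45)/(2·18) ≡ 24/36. 36⁻¹ ≡ 11 (mod 79), so λ ≡ 24·11 ≡ 27.
  x = λ² - 25 - 25 = 729 - 50 ≡ 47; y = λ·(25 - 47) - 18 ≡ 20. → (47, 20)
double: tangent at (47, 20): λ = (3·47² + 45)/(2·20) ≡ 36/40. 40⁻¹ ≡ 2 (mod 79), so λ ≡ 36·2 ≡ 72.
  x = λ² - 47 - 47 = 5184 - 94 ≡ 34; y = λ·(47 - 34) - 20 ≡ 47. → (34, 47)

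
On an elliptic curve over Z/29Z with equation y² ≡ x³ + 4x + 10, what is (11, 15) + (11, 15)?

tangent at (11, 15): λ = (3·11² + 4)/(2·15) ≡ 19/1. 1⁻¹ ≡ 1 (mod 29) since 1·1 = 1 ≡ 1, so λ ≡ 19·1 ≡ 19.
  x = λ² - 11 - 11 = 361 - 22 ≡ 20; y = λ·(11 - 20) - 15 ≡ 17. → (20, 17)

(20, 17)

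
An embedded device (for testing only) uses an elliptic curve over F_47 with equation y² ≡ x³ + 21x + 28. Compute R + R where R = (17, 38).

(8, 35)

tangent at (17, 38): λ = (3·17² + 21)/(2·38) ≡ 42/29. 29⁻¹ ≡ 13 (mod 47), so λ ≡ 42·13 ≡ 29.
  x = λ² - 17 - 17 = 841 - 34 ≡ 8; y = λ·(17 - 8) - 38 ≡ 35. → (8, 35)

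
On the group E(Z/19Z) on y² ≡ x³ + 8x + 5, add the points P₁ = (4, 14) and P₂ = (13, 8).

(13, 11)

(4, 14) + (13, 8). λ = (8 - 14)/(13 - 4) ≡ 13/9 mod 19. 9⁻¹ ≡ 17 (mod 19), so λ ≡ 12.
  x = λ² - 4 - 13 = 144 - 17 ≡ 13; y = λ·(4 - 13) - 14 ≡ 11. → (13, 11)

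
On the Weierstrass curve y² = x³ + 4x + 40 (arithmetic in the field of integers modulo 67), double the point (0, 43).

tangent at (0, 43): λ = (3·0² + 4)/(2·43) ≡ 4/19. 19⁻¹ ≡ 60 (mod 67), so λ ≡ 4·60 ≡ 39.
  x = λ² - 0 - 0 = 1521 - 0 ≡ 47; y = λ·(0 - 47) - 43 ≡ 0. → (47, 0)

(47, 0)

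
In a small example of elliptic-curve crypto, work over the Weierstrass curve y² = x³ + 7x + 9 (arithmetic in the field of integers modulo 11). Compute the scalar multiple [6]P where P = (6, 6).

(8, 4)

Double-and-add on 6 = (110)₂. Start with P = (6, 6) for the leading 1-bit.
double: tangent at (6, 6): λ = (3·6² + 7)/(2·6) ≡ 5/1. 1⁻¹ ≡ 1 (mod 11), so λ ≡ 5·1 ≡ 5.
  x = λ² - 6 - 6 = 25 - 12 ≡ 2; y = λ·(6 - 2) - 6 ≡ 3. → (2, 3)
add P: (2, 3) + (6, 6). λ = (6 - 3)/(6 - 2) ≡ 3/4 mod 11. 4⁻¹ ≡ 3 (mod 11) since 4·3 = 12 ≡ 1, so λ ≡ 9.
  x = λ² - 2 - 6 = 81 - 8 ≡ 7; y = λ·(2 - 7) - 3 ≡ 7. → (7, 7)
double: tangent at (7, 7): λ = (3·7² + 7)/(2·7) ≡ 0/3. 3⁻¹ ≡ 4 (mod 11), so λ ≡ 0·4 ≡ 0.
  x = λ² - 7 - 7 = 0 - 14 ≡ 8; y = λ·(7 - 8) - 7 ≡ 4. → (8, 4)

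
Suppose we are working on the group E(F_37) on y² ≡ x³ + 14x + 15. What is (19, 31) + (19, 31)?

tangent at (19, 31): λ = (3·19² + 14)/(2·31) ≡ 24/25. 25⁻¹ ≡ 3 (mod 37) since 25·3 = 75 ≡ 1, so λ ≡ 24·3 ≡ 35.
  x = λ² - 19 - 19 = 1225 - 38 ≡ 3; y = λ·(19 - 3) - 31 ≡ 11. → (3, 11)

(3, 11)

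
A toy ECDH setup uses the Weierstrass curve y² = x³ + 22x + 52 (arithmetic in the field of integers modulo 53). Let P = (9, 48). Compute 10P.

(9, 5)

Double-and-add on 10 = (1010)₂. Start with P = (9, 48) for the leading 1-bit.
double: tangent at (9, 48): λ = (3·9² + 22)/(2·48) ≡ 0/43. 43⁻¹ ≡ 37 (mod 53), so λ ≡ 0·37 ≡ 0.
  x = λ² - 9 - 9 = 0 - 18 ≡ 35; y = λ·(9 - 35) - 48 ≡ 5. → (35, 5)
double: tangent at (35, 5): λ = (3·35² + 22)/(2·5) ≡ 40/10. 10⁻¹ ≡ 16 (mod 53), so λ ≡ 40·16 ≡ 4.
  x = λ² - 35 - 35 = 16 - 70 ≡ 52; y = λ·(35 - 52) - 5 ≡ 33. → (52, 33)
add P: (52, 33) + (9, 48). λ = (48 - 33)/(9 - 52) ≡ 15/10 mod 53. 10⁻¹ ≡ 16 (mod 53), so λ ≡ 28.
  x = λ² - 52 - 9 = 784 - 61 ≡ 34; y = λ·(52 - 34) - 33 ≡ 47. → (34, 47)
double: tangent at (34, 47): λ = (3·34² + 22)/(2·47) ≡ 45/41. 41⁻¹ ≡ 22 (mod 53), so λ ≡ 45·22 ≡ 36.
  x = λ² - 34 - 34 = 1296 - 68 ≡ 9; y = λ·(34 - 9) - 47 ≡ 5. → (9, 5)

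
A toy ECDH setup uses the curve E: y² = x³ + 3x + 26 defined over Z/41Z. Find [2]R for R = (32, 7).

tangent at (32, 7): λ = (3·32² + 3)/(2·7) ≡ 0/14. 14⁻¹ ≡ 3 (mod 41) since 14·3 = 42 ≡ 1, so λ ≡ 0·3 ≡ 0.
  x = λ² - 32 - 32 = 0 - 64 ≡ 18; y = λ·(32 - 18) - 7 ≡ 34. → (18, 34)

(18, 34)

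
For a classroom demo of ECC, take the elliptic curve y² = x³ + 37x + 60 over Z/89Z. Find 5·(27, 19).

Write P = (27, 19).
Double-and-add on 5 = (101)₂. Start with P = (27, 19) for the leading 1-bit.
double: tangent at (27, 19): λ = (3·27² + 37)/(2·19) ≡ 88/38. 38⁻¹ ≡ 82 (mod 89), so λ ≡ 88·82 ≡ 7.
  x = λ² - 27 - 27 = 49 - 54 ≡ 84; y = λ·(27 - 84) - 19 ≡ 27. → (84, 27)
double: tangent at (84, 27): λ = (3·84² + 37)/(2·27) ≡ 23/54. 54⁻¹ ≡ 61 (mod 89) since 54·61 = 3294 ≡ 1, so λ ≡ 23·61 ≡ 68.
  x = λ² - 84 - 84 = 4624 - 168 ≡ 6; y = λ·(84 - 6) - 27 ≡ 26. → (6, 26)
add P: (6, 26) + (27, 19). λ = (19 - 26)/(27 - 6) ≡ 82/21 mod 89. 21⁻¹ ≡ 17 (mod 89), so λ ≡ 59.
  x = λ² - 6 - 27 = 3481 - 33 ≡ 66; y = λ·(6 - 66) - 26 ≡ 83. → (66, 83)

(66, 83)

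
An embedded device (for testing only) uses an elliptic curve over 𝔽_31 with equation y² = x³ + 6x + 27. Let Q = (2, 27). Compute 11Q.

Repeated addition: build up to 11Q.
2Q: tangent at (2, 27): λ = (3·2² + 6)/(2·27) ≡ 18/23. 23⁻¹ ≡ 27 (mod 31) since 23·27 = 621 ≡ 1, so λ ≡ 18·27 ≡ 21.
  x = λ² - 2 - 2 = 441 - 4 ≡ 3; y = λ·(2 - 3) - 27 ≡ 14. → (3, 14)
3Q: (3, 14) + (2, 27). λ = (27 - 14)/(2 - 3) ≡ 13/30 mod 31. 30⁻¹ ≡ 30 (mod 31) since 30·30 = 900 ≡ 1, so λ ≡ 18.
  x = λ² - 3 - 2 = 324 - 5 ≡ 9; y = λ·(3 - 9) - 14 ≡ 2. → (9, 2)
4Q: (9, 2) + (2, 27). λ = (27 - 2)/(2 - 9) ≡ 25/24 mod 31. 24⁻¹ ≡ 22 (mod 31), so λ ≡ 23.
  x = λ² - 9 - 2 = 529 - 11 ≡ 22; y = λ·(9 - 22) - 2 ≡ 9. → (22, 9)
5Q: (22, 9) + (2, 27). λ = (27 - 9)/(2 - 22) ≡ 18/11 mod 31. 11⁻¹ ≡ 17 (mod 31), so λ ≡ 27.
  x = λ² - 22 - 2 = 729 - 24 ≡ 23; y = λ·(22 - 23) - 9 ≡ 26. → (23, 26)
6Q: (23, 26) + (2, 27). λ = (27 - 26)/(2 - 23) ≡ 1/10 mod 31. 10⁻¹ ≡ 28 (mod 31), so λ ≡ 28.
  x = λ² - 23 - 2 = 784 - 25 ≡ 15; y = λ·(23 - 15) - 26 ≡ 12. → (15, 12)
7Q: (15, 12) + (2, 27). λ = (27 - 12)/(2 - 15) ≡ 15/18 mod 31. 18⁻¹ ≡ 19 (mod 31), so λ ≡ 6.
  x = λ² - 15 - 2 = 36 - 17 ≡ 19; y = λ·(15 - 19) - 12 ≡ 26. → (19, 26)
8Q: (19, 26) + (2, 27). λ = (27 - 26)/(2 - 19) ≡ 1/14 mod 31. 14⁻¹ ≡ 20 (mod 31) since 14·20 = 280 ≡ 1, so λ ≡ 20.
  x = λ² - 19 - 2 = 400 - 21 ≡ 7; y = λ·(19 - 7) - 26 ≡ 28. → (7, 28)
9Q: (7, 28) + (2, 27). λ = (27 - 28)/(2 - 7) ≡ 30/26 mod 31. 26⁻¹ ≡ 6 (mod 31) since 26·6 = 156 ≡ 1, so λ ≡ 25.
  x = λ² - 7 - 2 = 625 - 9 ≡ 27; y = λ·(7 - 27) - 28 ≡ 30. → (27, 30)
10Q: (27, 30) + (2, 27). λ = (27 - 30)/(2 - 27) ≡ 28/6 mod 31. 6⁻¹ ≡ 26 (mod 31) since 6·26 = 156 ≡ 1, so λ ≡ 15.
  x = λ² - 27 - 2 = 225 - 29 ≡ 10; y = λ·(27 - 10) - 30 ≡ 8. → (10, 8)
11Q: (10, 8) + (2, 27). λ = (27 - 8)/(2 - 10) ≡ 19/23 mod 31. 23⁻¹ ≡ 27 (mod 31), so λ ≡ 17.
  x = λ² - 10 - 2 = 289 - 12 ≡ 29; y = λ·(10 - 29) - 8 ≡ 10. → (29, 10)

(29, 10)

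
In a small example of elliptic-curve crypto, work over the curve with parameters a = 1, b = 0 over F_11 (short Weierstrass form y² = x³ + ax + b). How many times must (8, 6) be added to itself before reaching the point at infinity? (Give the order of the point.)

2P: tangent at (8, 6): λ = (3·8² + 1)/(2·6) ≡ 6/1. 1⁻¹ ≡ 1 (mod 11) since 1·1 = 1 ≡ 1, so λ ≡ 6·1 ≡ 6.
  x = λ² - 8 - 8 = 36 - 16 ≡ 9; y = λ·(8 - 9) - 6 ≡ 10. → (9, 10)
3P: (9, 10) + (8, 6). λ = (6 - 10)/(8 - 9) ≡ 7/10 mod 11. 10⁻¹ ≡ 10 (mod 11) since 10·10 = 100 ≡ 1, so λ ≡ 4.
  x = λ² - 9 - 8 = 16 - 17 ≡ 10; y = λ·(9 - 10) - 10 ≡ 8. → (10, 8)
4P: (10, 8) + (8, 6). λ = (6 - 8)/(8 - 10) ≡ 9/9 mod 11. 9⁻¹ ≡ 5 (mod 11) since 9·5 = 45 ≡ 1, so λ ≡ 1.
  x = λ² - 10 - 8 = 1 - 18 ≡ 5; y = λ·(10 - 5) - 8 ≡ 8. → (5, 8)
5P: (5, 8) + (8, 6). λ = (6 - 8)/(8 - 5) ≡ 9/3 mod 11. 3⁻¹ ≡ 4 (mod 11), so λ ≡ 3.
  x = λ² - 5 - 8 = 9 - 13 ≡ 7; y = λ·(5 - 7) - 8 ≡ 8. → (7, 8)
6P: (7, 8) + (8, 6). λ = (6 - 8)/(8 - 7) ≡ 9/1 mod 11. 1⁻¹ ≡ 1 (mod 11), so λ ≡ 9.
  x = λ² - 7 - 8 = 81 - 15 ≡ 0; y = λ·(7 - 0) - 8 ≡ 0. → (0, 0)
7P: (0, 0) + (8, 6). λ = (6 - 0)/(8 - 0) ≡ 6/8 mod 11. 8⁻¹ ≡ 7 (mod 11), so λ ≡ 9.
  x = λ² - 0 - 8 = 81 - 8 ≡ 7; y = λ·(0 - 7) - 0 ≡ 3. → (7, 3)
8P: (7, 3) + (8, 6). λ = (6 - 3)/(8 - 7) ≡ 3/1 mod 11. 1⁻¹ ≡ 1 (mod 11) since 1·1 = 1 ≡ 1, so λ ≡ 3.
  x = λ² - 7 - 8 = 9 - 15 ≡ 5; y = λ·(7 - 5) - 3 ≡ 3. → (5, 3)
9P: (5, 3) + (8, 6). λ = (6 - 3)/(8 - 5) ≡ 3/3 mod 11. 3⁻¹ ≡ 4 (mod 11), so λ ≡ 1.
  x = λ² - 5 - 8 = 1 - 13 ≡ 10; y = λ·(5 - 10) - 3 ≡ 3. → (10, 3)
10P: (10, 3) + (8, 6). λ = (6 - 3)/(8 - 10) ≡ 3/9 mod 11. 9⁻¹ ≡ 5 (mod 11) since 9·5 = 45 ≡ 1, so λ ≡ 4.
  x = λ² - 10 - 8 = 16 - 18 ≡ 9; y = λ·(10 - 9) - 3 ≡ 1. → (9, 1)
11P: (9, 1) + (8, 6). λ = (6 - 1)/(8 - 9) ≡ 5/10 mod 11. 10⁻¹ ≡ 10 (mod 11) since 10·10 = 100 ≡ 1, so λ ≡ 6.
  x = λ² - 9 - 8 = 36 - 17 ≡ 8; y = λ·(9 - 8) - 1 ≡ 5. → (8, 5)
12P: (8, 5) + (8, 6): same x and y₁ ≡ -y₂, so the sum is the point at infinity.
12P = the point at infinity, so the order is 12.

12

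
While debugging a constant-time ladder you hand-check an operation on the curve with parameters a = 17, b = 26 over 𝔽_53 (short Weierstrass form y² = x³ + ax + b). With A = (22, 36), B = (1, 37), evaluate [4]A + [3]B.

First 4A:
Repeated addition: build up to 4A.
2A: tangent at (22, 36): λ = (3·22² + 17)/(2·36) ≡ 38/19. 19⁻¹ ≡ 14 (mod 53) since 19·14 = 266 ≡ 1, so λ ≡ 38·14 ≡ 2.
  x = λ² - 22 - 22 = 4 - 44 ≡ 13; y = λ·(22 - 13) - 36 ≡ 35. → (13, 35)
3A: (13, 35) + (22, 36). λ = (36 - 35)/(22 - 13) ≡ 1/9 mod 53. 9⁻¹ ≡ 6 (mod 53) since 9·6 = 54 ≡ 1, so λ ≡ 6.
  x = λ² - 13 - 22 = 36 - 35 ≡ 1; y = λ·(13 - 1) - 35 ≡ 37. → (1, 37)
4A: (1, 37) + (22, 36). λ = (36 - 37)/(22 - 1) ≡ 52/21 mod 53. 21⁻¹ ≡ 48 (mod 53) since 21·48 = 1008 ≡ 1, so λ ≡ 5.
  x = λ² - 1 - 22 = 25 - 23 ≡ 2; y = λ·(1 - 2) - 37 ≡ 11. → (2, 11)
4A = (2, 11).
Next 3B:
Repeated addition: build up to 3B.
2B: tangent at (1, 37): λ = (3·1² + 17)/(2·37) ≡ 20/21. 21⁻¹ ≡ 48 (mod 53), so λ ≡ 20·48 ≡ 6.
  x = λ² - 1 - 1 = 36 - 2 ≡ 34; y = λ·(1 - 34) - 37 ≡ 30. → (34, 30)
3B: (34, 30) + (1, 37). λ = (37 - 30)/(1 - 34) ≡ 7/20 mod 53. 20⁻¹ ≡ 8 (mod 53) since 20·8 = 160 ≡ 1, so λ ≡ 3.
  x = λ² - 34 - 1 = 9 - 35 ≡ 27; y = λ·(34 - 27) - 30 ≡ 44. → (27, 44)
3B = (27, 44).
Finally 4A + 3B:
(2, 11) + (27, 44). λ = (44 - 11)/(27 - 2) ≡ 33/25 mod 53. 25⁻¹ ≡ 17 (mod 53) since 25·17 = 425 ≡ 1, so λ ≡ 31.
  x = λ² - 2 - 27 = 961 - 29 ≡ 31; y = λ·(2 - 31) - 11 ≡ 44. → (31, 44)

(31, 44)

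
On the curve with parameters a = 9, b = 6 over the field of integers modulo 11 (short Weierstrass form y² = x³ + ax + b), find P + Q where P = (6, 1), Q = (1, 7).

(6, 1) + (1, 7). λ = (7 - 1)/(1 - 6) ≡ 6/6 mod 11. 6⁻¹ ≡ 2 (mod 11), so λ ≡ 1.
  x = λ² - 6 - 1 = 1 - 7 ≡ 5; y = λ·(6 - 5) - 1 ≡ 0. → (5, 0)

(5, 0)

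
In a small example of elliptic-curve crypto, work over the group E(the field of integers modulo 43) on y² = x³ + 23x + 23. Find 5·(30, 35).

(33, 30)

Write P = (30, 35).
Double-and-add on 5 = (101)₂. Start with P = (30, 35) for the leading 1-bit.
double: tangent at (30, 35): λ = (3·30² + 23)/(2·35) ≡ 14/27. 27⁻¹ ≡ 8 (mod 43), so λ ≡ 14·8 ≡ 26.
  x = λ² - 30 - 30 = 676 - 60 ≡ 14; y = λ·(30 - 14) - 35 ≡ 37. → (14, 37)
double: tangent at (14, 37): λ = (3·14² + 23)/(2·37) ≡ 9/31. 31⁻¹ ≡ 25 (mod 43) since 31·25 = 775 ≡ 1, so λ ≡ 9·25 ≡ 10.
  x = λ² - 14 - 14 = 100 - 28 ≡ 29; y = λ·(14 - 29) - 37 ≡ 28. → (29, 28)
add P: (29, 28) + (30, 35). λ = (35 - 28)/(30 - 29) ≡ 7/1 mod 43. 1⁻¹ ≡ 1 (mod 43), so λ ≡ 7.
  x = λ² - 29 - 30 = 49 - 59 ≡ 33; y = λ·(29 - 33) - 28 ≡ 30. → (33, 30)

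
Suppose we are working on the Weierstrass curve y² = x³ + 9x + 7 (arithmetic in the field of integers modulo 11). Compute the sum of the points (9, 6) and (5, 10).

(9, 6) + (5, 10). λ = (10 - 6)/(5 - 9) ≡ 4/7 mod 11. 7⁻¹ ≡ 8 (mod 11), so λ ≡ 10.
  x = λ² - 9 - 5 = 100 - 14 ≡ 9; y = λ·(9 - 9) - 6 ≡ 5. → (9, 5)

(9, 5)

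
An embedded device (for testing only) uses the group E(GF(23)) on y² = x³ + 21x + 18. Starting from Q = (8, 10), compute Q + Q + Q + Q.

(5, 15)

Double-and-add on 4 = (100)₂. Start with Q = (8, 10) for the leading 1-bit.
double: tangent at (8, 10): λ = (3·8² + 21)/(2·10) ≡ 6/20. 20⁻¹ ≡ 15 (mod 23) since 20·15 = 300 ≡ 1, so λ ≡ 6·15 ≡ 21.
  x = λ² - 8 - 8 = 441 - 16 ≡ 11; y = λ·(8 - 11) - 10 ≡ 19. → (11, 19)
double: tangent at (11, 19): λ = (3·11² + 21)/(2·19) ≡ 16/15. 15⁻¹ ≡ 20 (mod 23), so λ ≡ 16·20 ≡ 21.
  x = λ² - 11 - 11 = 441 - 22 ≡ 5; y = λ·(11 - 5) - 19 ≡ 15. → (5, 15)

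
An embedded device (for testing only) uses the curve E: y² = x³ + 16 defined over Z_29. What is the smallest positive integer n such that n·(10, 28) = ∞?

5

2P: tangent at (10, 28): λ = (3·10² + 0)/(2·28) ≡ 10/27. 27⁻¹ ≡ 14 (mod 29) since 27·14 = 378 ≡ 1, so λ ≡ 10·14 ≡ 24.
  x = λ² - 10 - 10 = 576 - 20 ≡ 5; y = λ·(10 - 5) - 28 ≡ 5. → (5, 5)
3P: (5, 5) + (10, 28). λ = (28 - 5)/(10 - 5) ≡ 23/5 mod 29. 5⁻¹ ≡ 6 (mod 29), so λ ≡ 22.
  x = λ² - 5 - 10 = 484 - 15 ≡ 5; y = λ·(5 - 5) - 5 ≡ 24. → (5, 24)
4P: (5, 24) + (10, 28). λ = (28 - 24)/(10 - 5) ≡ 4/5 mod 29. 5⁻¹ ≡ 6 (mod 29) since 5·6 = 30 ≡ 1, so λ ≡ 24.
  x = λ² - 5 - 10 = 576 - 15 ≡ 10; y = λ·(5 - 10) - 24 ≡ 1. → (10, 1)
5P: (10, 1) + (10, 28): same x and y₁ ≡ -y₂, so the sum is ∞.
5P = ∞, so the order is 5.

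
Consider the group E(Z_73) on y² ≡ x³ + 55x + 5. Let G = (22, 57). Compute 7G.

(18, 44)

Repeated addition: build up to 7G.
2G: tangent at (22, 57): λ = (3·22² + 55)/(2·57) ≡ 47/41. 41⁻¹ ≡ 57 (mod 73) since 41·57 = 2337 ≡ 1, so λ ≡ 47·57 ≡ 51.
  x = λ² - 22 - 22 = 2601 - 44 ≡ 2; y = λ·(22 - 2) - 57 ≡ 14. → (2, 14)
3G: (2, 14) + (22, 57). λ = (57 - 14)/(22 - 2) ≡ 43/20 mod 73. 20⁻¹ ≡ 11 (mod 73), so λ ≡ 35.
  x = λ² - 2 - 22 = 1225 - 24 ≡ 33; y = λ·(2 - 33) - 14 ≡ 69. → (33, 69)
4G: (33, 69) + (22, 57). λ = (57 - 69)/(22 - 33) ≡ 61/62 mod 73. 62⁻¹ ≡ 53 (mod 73) since 62·53 = 3286 ≡ 1, so λ ≡ 21.
  x = λ² - 33 - 22 = 441 - 55 ≡ 21; y = λ·(33 - 21) - 69 ≡ 37. → (21, 37)
5G: (21, 37) + (22, 57). λ = (57 - 37)/(22 - 21) ≡ 20/1 mod 73. 1⁻¹ ≡ 1 (mod 73), so λ ≡ 20.
  x = λ² - 21 - 22 = 400 - 43 ≡ 65; y = λ·(21 - 65) - 37 ≡ 32. → (65, 32)
6G: (65, 32) + (22, 57). λ = (57 - 32)/(22 - 65) ≡ 25/30 mod 73. 30⁻¹ ≡ 56 (mod 73) since 30·56 = 1680 ≡ 1, so λ ≡ 13.
  x = λ² - 65 - 22 = 169 - 87 ≡ 9; y = λ·(65 - 9) - 32 ≡ 39. → (9, 39)
7G: (9, 39) + (22, 57). λ = (57 - 39)/(22 - 9) ≡ 18/13 mod 73. 13⁻¹ ≡ 45 (mod 73) since 13·45 = 585 ≡ 1, so λ ≡ 7.
  x = λ² - 9 - 22 = 49 - 31 ≡ 18; y = λ·(9 - 18) - 39 ≡ 44. → (18, 44)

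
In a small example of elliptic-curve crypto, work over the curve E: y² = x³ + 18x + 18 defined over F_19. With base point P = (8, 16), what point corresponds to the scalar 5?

(8, 3)

Repeated addition: build up to 5P.
2P: tangent at (8, 16): λ = (3·8² + 18)/(2·16) ≡ 1/13. 13⁻¹ ≡ 3 (mod 19), so λ ≡ 1·3 ≡ 3.
  x = λ² - 8 - 8 = 9 - 16 ≡ 12; y = λ·(8 - 12) - 16 ≡ 10. → (12, 10)
3P: (12, 10) + (8, 16). λ = (16 - 10)/(8 - 12) ≡ 6/15 mod 19. 15⁻¹ ≡ 14 (mod 19) since 15·14 = 210 ≡ 1, so λ ≡ 8.
  x = λ² - 12 - 8 = 64 - 20 ≡ 6; y = λ·(12 - 6) - 10 ≡ 0. → (6, 0)
4P: (6, 0) + (8, 16). λ = (16 - 0)/(8 - 6) ≡ 16/2 mod 19. 2⁻¹ ≡ 10 (mod 19) since 2·10 = 20 ≡ 1, so λ ≡ 8.
  x = λ² - 6 - 8 = 64 - 14 ≡ 12; y = λ·(6 - 12) - 0 ≡ 9. → (12, 9)
5P: (12, 9) + (8, 16). λ = (16 - 9)/(8 - 12) ≡ 7/15 mod 19. 15⁻¹ ≡ 14 (mod 19) since 15·14 = 210 ≡ 1, so λ ≡ 3.
  x = λ² - 12 - 8 = 9 - 20 ≡ 8; y = λ·(12 - 8) - 9 ≡ 3. → (8, 3)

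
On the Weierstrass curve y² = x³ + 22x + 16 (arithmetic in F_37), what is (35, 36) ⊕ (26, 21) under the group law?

(35, 36) + (26, 21). λ = (21 - 36)/(26 - 35) ≡ 22/28 mod 37. 28⁻¹ ≡ 4 (mod 37), so λ ≡ 14.
  x = λ² - 35 - 26 = 196 - 61 ≡ 24; y = λ·(35 - 24) - 36 ≡ 7. → (24, 7)

(24, 7)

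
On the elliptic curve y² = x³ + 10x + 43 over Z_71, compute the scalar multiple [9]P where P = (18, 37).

Repeated addition: build up to 9P.
2P: tangent at (18, 37): λ = (3·18² + 10)/(2·37) ≡ 59/3. 3⁻¹ ≡ 24 (mod 71), so λ ≡ 59·24 ≡ 67.
  x = λ² - 18 - 18 = 4489 - 36 ≡ 51; y = λ·(18 - 51) - 37 ≡ 24. → (51, 24)
3P: (51, 24) + (18, 37). λ = (37 - 24)/(18 - 51) ≡ 13/38 mod 71. 38⁻¹ ≡ 43 (mod 71), so λ ≡ 62.
  x = λ² - 51 - 18 = 3844 - 69 ≡ 12; y = λ·(51 - 12) - 24 ≡ 51. → (12, 51)
4P: (12, 51) + (18, 37). λ = (37 - 51)/(18 - 12) ≡ 57/6 mod 71. 6⁻¹ ≡ 12 (mod 71) since 6·12 = 72 ≡ 1, so λ ≡ 45.
  x = λ² - 12 - 18 = 2025 - 30 ≡ 7; y = λ·(12 - 7) - 51 ≡ 32. → (7, 32)
5P: (7, 32) + (18, 37). λ = (37 - 32)/(18 - 7) ≡ 5/11 mod 71. 11⁻¹ ≡ 13 (mod 71) since 11·13 = 143 ≡ 1, so λ ≡ 65.
  x = λ² - 7 - 18 = 4225 - 25 ≡ 11; y = λ·(7 - 11) - 32 ≡ 63. → (11, 63)
6P: (11, 63) + (18, 37). λ = (37 - 63)/(18 - 11) ≡ 45/7 mod 71. 7⁻¹ ≡ 61 (mod 71) since 7·61 = 427 ≡ 1, so λ ≡ 47.
  x = λ² - 11 - 18 = 2209 - 29 ≡ 50; y = λ·(11 - 50) - 63 ≡ 21. → (50, 21)
7P: (50, 21) + (18, 37). λ = (37 - 21)/(18 - 50) ≡ 16/39 mod 71. 39⁻¹ ≡ 51 (mod 71), so λ ≡ 35.
  x = λ² - 50 - 18 = 1225 - 68 ≡ 21; y = λ·(50 - 21) - 21 ≡ 0. → (21, 0)
8P: (21, 0) + (18, 37). λ = (37 - 0)/(18 - 21) ≡ 37/68 mod 71. 68⁻¹ ≡ 47 (mod 71), so λ ≡ 35.
  x = λ² - 21 - 18 = 1225 - 39 ≡ 50; y = λ·(21 - 50) - 0 ≡ 50. → (50, 50)
9P: (50, 50) + (18, 37). λ = (37 - 50)/(18 - 50) ≡ 58/39 mod 71. 39⁻¹ ≡ 51 (mod 71), so λ ≡ 47.
  x = λ² - 50 - 18 = 2209 - 68 ≡ 11; y = λ·(50 - 11) - 50 ≡ 8. → (11, 8)

(11, 8)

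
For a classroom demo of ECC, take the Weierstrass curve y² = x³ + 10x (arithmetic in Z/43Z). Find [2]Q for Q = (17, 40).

tangent at (17, 40): λ = (3·17² + 10)/(2·40) ≡ 17/37. 37⁻¹ ≡ 7 (mod 43) since 37·7 = 259 ≡ 1, so λ ≡ 17·7 ≡ 33.
  x = λ² - 17 - 17 = 1089 - 34 ≡ 23; y = λ·(17 - 23) - 40 ≡ 20. → (23, 20)

(23, 20)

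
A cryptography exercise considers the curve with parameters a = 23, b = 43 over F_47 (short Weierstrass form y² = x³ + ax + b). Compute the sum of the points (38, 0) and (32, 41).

(38, 0) + (32, 41). λ = (41 - 0)/(32 - 38) ≡ 41/41 mod 47. 41⁻¹ ≡ 39 (mod 47), so λ ≡ 1.
  x = λ² - 38 - 32 = 1 - 70 ≡ 25; y = λ·(38 - 25) - 0 ≡ 13. → (25, 13)

(25, 13)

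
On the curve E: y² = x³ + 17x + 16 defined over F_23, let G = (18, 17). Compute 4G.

(11, 4)

Double-and-add on 4 = (100)₂. Start with G = (18, 17) for the leading 1-bit.
double: tangent at (18, 17): λ = (3·18² + 17)/(2·17) ≡ 0/11. 11⁻¹ ≡ 21 (mod 23) since 11·21 = 231 ≡ 1, so λ ≡ 0·21 ≡ 0.
  x = λ² - 18 - 18 = 0 - 36 ≡ 10; y = λ·(18 - 10) - 17 ≡ 6. → (10, 6)
double: tangent at (10, 6): λ = (3·10² + 17)/(2·6) ≡ 18/12. 12⁻¹ ≡ 2 (mod 23) since 12·2 = 24 ≡ 1, so λ ≡ 18·2 ≡ 13.
  x = λ² - 10 - 10 = 169 - 20 ≡ 11; y = λ·(10 - 11) - 6 ≡ 4. → (11, 4)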